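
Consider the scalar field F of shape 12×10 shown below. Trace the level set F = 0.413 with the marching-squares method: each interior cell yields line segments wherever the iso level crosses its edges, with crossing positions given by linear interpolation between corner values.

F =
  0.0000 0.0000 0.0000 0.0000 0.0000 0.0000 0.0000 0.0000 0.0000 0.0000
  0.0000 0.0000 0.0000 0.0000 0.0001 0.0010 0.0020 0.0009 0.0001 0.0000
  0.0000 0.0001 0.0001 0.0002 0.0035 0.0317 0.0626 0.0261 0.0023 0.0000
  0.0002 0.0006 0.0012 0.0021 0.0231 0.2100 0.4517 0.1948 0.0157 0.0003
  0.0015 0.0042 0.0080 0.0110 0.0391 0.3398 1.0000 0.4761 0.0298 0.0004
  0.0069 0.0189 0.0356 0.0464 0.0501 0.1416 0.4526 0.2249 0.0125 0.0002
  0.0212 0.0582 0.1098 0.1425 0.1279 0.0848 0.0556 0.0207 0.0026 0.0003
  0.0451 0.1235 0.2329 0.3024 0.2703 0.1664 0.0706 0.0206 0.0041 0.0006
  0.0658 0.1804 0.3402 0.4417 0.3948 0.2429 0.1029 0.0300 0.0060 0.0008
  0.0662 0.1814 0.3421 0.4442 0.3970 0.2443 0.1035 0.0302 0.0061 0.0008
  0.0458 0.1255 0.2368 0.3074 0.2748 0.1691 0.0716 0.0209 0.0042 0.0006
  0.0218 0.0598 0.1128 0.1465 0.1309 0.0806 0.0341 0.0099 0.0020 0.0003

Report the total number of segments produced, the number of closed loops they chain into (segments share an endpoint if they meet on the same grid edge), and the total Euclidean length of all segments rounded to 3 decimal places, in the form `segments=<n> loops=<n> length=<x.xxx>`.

segments=16 loops=2 length=10.122

cell (2,5): code 0100 → (2.901,6.000)–(3.000,5.840)
cell (2,6): code 1000 → (3.000,6.151)–(2.901,6.000)
cell (3,5): code 0110 → (3.000,5.840)–(4.000,5.111)
cell (3,6): code 1101 → (3.776,7.000)–(3.000,6.151)
cell (3,7): code 1000 → (4.000,7.141)–(3.776,7.000)
cell (4,5): code 0110 → (4.000,5.111)–(5.000,5.873)
cell (4,6): code 1011 → (5.000,6.174)–(4.251,7.000)
cell (4,7): code 0001 → (4.251,7.000)–(4.000,7.141)
cell (5,5): code 0010 → (5.000,5.873)–(5.100,6.000)
cell (5,6): code 0001 → (5.100,6.000)–(5.000,6.174)
cell (7,2): code 0100 → (7.794,3.000)–(8.000,2.717)
cell (7,3): code 1000 → (8.000,3.612)–(7.794,3.000)
cell (8,2): code 0110 → (8.000,2.717)–(9.000,2.694)
cell (8,3): code 1001 → (9.000,3.661)–(8.000,3.612)
cell (9,2): code 0010 → (9.000,2.694)–(9.228,3.000)
cell (9,3): code 0001 → (9.228,3.000)–(9.000,3.661)
total: 16 segments, chained into 2 closed loop(s), length Σ = 10.122077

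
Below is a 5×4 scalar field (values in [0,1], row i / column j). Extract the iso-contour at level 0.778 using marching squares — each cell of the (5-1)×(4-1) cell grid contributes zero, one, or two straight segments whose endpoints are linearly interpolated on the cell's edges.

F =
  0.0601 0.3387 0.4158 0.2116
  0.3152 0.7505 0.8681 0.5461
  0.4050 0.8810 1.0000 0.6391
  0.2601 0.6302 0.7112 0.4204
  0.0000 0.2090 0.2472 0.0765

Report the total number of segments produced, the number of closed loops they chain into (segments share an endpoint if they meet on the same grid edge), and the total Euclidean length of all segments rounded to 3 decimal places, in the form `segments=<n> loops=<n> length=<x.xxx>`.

segments=8 loops=1 length=5.834

cell (0,1): code 0100 → (0.801,2.000)–(1.000,1.234)
cell (0,2): code 1000 → (1.000,2.280)–(0.801,2.000)
cell (1,0): code 0100 → (1.211,1.000)–(2.000,0.784)
cell (1,1): code 1110 → (1.000,1.234)–(1.211,1.000)
cell (1,2): code 1001 → (2.000,2.615)–(1.000,2.280)
cell (2,0): code 0010 → (2.000,0.784)–(2.411,1.000)
cell (2,1): code 0011 → (2.411,1.000)–(2.769,2.000)
cell (2,2): code 0001 → (2.769,2.000)–(2.000,2.615)
total: 8 segments, chained into 1 closed loop(s), length Σ = 5.833891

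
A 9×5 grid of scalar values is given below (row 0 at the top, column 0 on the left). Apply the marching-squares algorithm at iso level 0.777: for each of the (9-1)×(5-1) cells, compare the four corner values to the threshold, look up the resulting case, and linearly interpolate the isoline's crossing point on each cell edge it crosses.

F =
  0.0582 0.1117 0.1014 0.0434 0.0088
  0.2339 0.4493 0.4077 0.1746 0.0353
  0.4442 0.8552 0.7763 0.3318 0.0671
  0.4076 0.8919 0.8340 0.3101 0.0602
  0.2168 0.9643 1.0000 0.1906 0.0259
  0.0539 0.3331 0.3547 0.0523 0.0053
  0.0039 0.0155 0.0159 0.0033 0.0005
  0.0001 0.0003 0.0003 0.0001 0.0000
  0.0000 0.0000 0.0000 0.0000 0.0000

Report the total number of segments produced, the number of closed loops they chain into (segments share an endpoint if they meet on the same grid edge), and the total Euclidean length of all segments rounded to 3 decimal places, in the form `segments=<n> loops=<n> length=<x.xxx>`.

segments=10 loops=1 length=7.136

cell (1,0): code 0100 → (1.807,1.000)–(2.000,0.810)
cell (1,1): code 1000 → (2.000,1.991)–(1.807,1.000)
cell (2,0): code 0110 → (2.000,0.810)–(3.000,0.763)
cell (2,1): code 1101 → (2.012,2.000)–(2.000,1.991)
cell (2,2): code 1000 → (3.000,2.109)–(2.012,2.000)
cell (3,0): code 0110 → (3.000,0.763)–(4.000,0.749)
cell (3,2): code 1001 → (4.000,2.276)–(3.000,2.109)
cell (4,0): code 0010 → (4.000,0.749)–(4.297,1.000)
cell (4,1): code 0011 → (4.297,1.000)–(4.346,2.000)
cell (4,2): code 0001 → (4.346,2.000)–(4.000,2.276)
total: 10 segments, chained into 1 closed loop(s), length Σ = 7.135849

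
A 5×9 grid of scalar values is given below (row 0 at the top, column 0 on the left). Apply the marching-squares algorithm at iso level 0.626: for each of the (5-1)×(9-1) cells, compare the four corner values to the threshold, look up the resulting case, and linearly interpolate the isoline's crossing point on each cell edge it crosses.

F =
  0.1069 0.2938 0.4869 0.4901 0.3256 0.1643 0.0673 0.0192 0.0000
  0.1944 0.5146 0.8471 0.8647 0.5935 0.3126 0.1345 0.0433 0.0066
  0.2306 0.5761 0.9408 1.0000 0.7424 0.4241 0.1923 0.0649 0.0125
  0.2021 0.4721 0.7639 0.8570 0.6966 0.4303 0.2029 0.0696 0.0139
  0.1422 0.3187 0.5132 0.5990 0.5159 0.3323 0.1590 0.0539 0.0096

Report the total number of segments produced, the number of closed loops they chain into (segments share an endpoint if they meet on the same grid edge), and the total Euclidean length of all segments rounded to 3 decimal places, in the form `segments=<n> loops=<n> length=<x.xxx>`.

segments=12 loops=1 length=10.577

cell (0,1): code 0100 → (0.386,2.000)–(1.000,1.335)
cell (0,2): code 1100 → (0.363,3.000)–(0.386,2.000)
cell (0,3): code 1000 → (1.000,3.880)–(0.363,3.000)
cell (1,1): code 0110 → (1.000,1.335)–(2.000,1.137)
cell (1,3): code 1101 → (1.218,4.000)–(1.000,3.880)
cell (1,4): code 1000 → (2.000,4.366)–(1.218,4.000)
cell (2,1): code 0110 → (2.000,1.137)–(3.000,1.527)
cell (2,4): code 1001 → (3.000,4.265)–(2.000,4.366)
cell (3,1): code 0010 → (3.000,1.527)–(3.550,2.000)
cell (3,2): code 0011 → (3.550,2.000)–(3.895,3.000)
cell (3,3): code 0011 → (3.895,3.000)–(3.391,4.000)
cell (3,4): code 0001 → (3.391,4.000)–(3.000,4.265)
total: 12 segments, chained into 1 closed loop(s), length Σ = 10.577367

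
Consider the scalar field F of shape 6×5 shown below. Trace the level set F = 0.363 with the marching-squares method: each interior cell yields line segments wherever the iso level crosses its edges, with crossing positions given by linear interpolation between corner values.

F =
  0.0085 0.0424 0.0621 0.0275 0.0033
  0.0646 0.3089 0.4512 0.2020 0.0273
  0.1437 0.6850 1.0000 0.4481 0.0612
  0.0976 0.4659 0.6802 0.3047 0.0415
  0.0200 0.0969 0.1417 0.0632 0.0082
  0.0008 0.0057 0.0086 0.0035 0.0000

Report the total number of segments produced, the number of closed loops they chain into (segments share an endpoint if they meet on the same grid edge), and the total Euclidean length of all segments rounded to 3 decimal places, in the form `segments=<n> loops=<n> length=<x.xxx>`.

segments=12 loops=1 length=8.447

cell (0,1): code 0100 → (0.773,2.000)–(1.000,1.380)
cell (0,2): code 1000 → (1.000,2.354)–(0.773,2.000)
cell (1,0): code 0100 → (1.144,1.000)–(2.000,0.405)
cell (1,1): code 1110 → (1.000,1.380)–(1.144,1.000)
cell (1,2): code 1101 → (1.654,3.000)–(1.000,2.354)
cell (1,3): code 1000 → (2.000,3.220)–(1.654,3.000)
cell (2,0): code 0110 → (2.000,0.405)–(3.000,0.721)
cell (2,2): code 1011 → (3.000,2.845)–(2.593,3.000)
cell (2,3): code 0001 → (2.593,3.000)–(2.000,3.220)
cell (3,0): code 0010 → (3.000,0.721)–(3.279,1.000)
cell (3,1): code 0011 → (3.279,1.000)–(3.589,2.000)
cell (3,2): code 0001 → (3.589,2.000)–(3.000,2.845)
total: 12 segments, chained into 1 closed loop(s), length Σ = 8.446800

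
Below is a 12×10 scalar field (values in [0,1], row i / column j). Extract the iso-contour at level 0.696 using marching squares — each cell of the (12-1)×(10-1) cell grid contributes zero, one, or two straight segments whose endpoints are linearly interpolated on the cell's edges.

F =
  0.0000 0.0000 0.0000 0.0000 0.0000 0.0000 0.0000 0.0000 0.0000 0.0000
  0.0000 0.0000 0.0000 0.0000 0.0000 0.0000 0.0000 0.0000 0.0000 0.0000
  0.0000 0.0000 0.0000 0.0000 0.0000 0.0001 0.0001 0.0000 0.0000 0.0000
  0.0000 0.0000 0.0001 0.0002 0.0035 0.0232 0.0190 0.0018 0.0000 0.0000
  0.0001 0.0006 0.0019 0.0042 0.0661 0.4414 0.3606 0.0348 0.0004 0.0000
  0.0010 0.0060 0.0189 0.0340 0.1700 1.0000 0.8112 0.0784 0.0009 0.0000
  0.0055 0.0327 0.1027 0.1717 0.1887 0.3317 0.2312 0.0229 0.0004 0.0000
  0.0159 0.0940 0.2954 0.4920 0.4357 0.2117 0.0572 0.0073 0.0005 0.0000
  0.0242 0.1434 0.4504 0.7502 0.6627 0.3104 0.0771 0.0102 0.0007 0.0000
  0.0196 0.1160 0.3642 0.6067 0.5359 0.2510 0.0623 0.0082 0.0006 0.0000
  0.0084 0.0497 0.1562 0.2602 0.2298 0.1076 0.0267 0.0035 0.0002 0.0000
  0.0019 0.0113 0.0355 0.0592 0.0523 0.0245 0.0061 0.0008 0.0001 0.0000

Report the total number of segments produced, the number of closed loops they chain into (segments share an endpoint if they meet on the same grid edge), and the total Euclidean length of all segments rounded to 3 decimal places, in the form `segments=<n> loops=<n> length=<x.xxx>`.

segments=10 loops=2 length=5.942

cell (4,4): code 0100 → (4.456,5.000)–(5.000,4.634)
cell (4,5): code 1100 → (4.744,6.000)–(4.456,5.000)
cell (4,6): code 1000 → (5.000,6.157)–(4.744,6.000)
cell (5,4): code 0010 → (5.000,4.634)–(5.455,5.000)
cell (5,5): code 0011 → (5.455,5.000)–(5.199,6.000)
cell (5,6): code 0001 → (5.199,6.000)–(5.000,6.157)
cell (7,2): code 0100 → (7.790,3.000)–(8.000,2.819)
cell (7,3): code 1000 → (8.000,3.619)–(7.790,3.000)
cell (8,2): code 0010 → (8.000,2.819)–(8.378,3.000)
cell (8,3): code 0001 → (8.378,3.000)–(8.000,3.619)
total: 10 segments, chained into 2 closed loop(s), length Σ = 5.941851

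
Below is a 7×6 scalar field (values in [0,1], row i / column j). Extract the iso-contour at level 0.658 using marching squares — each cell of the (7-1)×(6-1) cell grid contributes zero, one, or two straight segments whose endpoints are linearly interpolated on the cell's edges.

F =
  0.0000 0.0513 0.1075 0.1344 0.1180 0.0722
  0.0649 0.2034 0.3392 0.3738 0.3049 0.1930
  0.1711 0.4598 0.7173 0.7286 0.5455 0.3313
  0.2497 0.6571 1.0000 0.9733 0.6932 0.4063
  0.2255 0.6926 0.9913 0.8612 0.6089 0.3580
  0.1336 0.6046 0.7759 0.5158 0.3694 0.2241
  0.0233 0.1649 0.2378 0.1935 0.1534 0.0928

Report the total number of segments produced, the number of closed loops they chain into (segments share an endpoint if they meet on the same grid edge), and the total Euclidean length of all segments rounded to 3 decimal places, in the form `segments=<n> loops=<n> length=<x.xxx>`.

segments=16 loops=1 length=10.262

cell (1,1): code 0100 → (1.843,2.000)–(2.000,1.770)
cell (1,2): code 1100 → (1.801,3.000)–(1.843,2.000)
cell (1,3): code 1000 → (2.000,3.386)–(1.801,3.000)
cell (2,1): code 0110 → (2.000,1.770)–(3.000,1.003)
cell (2,3): code 1101 → (2.762,4.000)–(2.000,3.386)
cell (2,4): code 1000 → (3.000,4.123)–(2.762,4.000)
cell (3,0): code 0100 → (3.025,1.000)–(4.000,0.926)
cell (3,1): code 1110 → (3.000,1.003)–(3.025,1.000)
cell (3,3): code 1011 → (4.000,3.805)–(3.418,4.000)
cell (3,4): code 0001 → (3.418,4.000)–(3.000,4.123)
cell (4,0): code 0010 → (4.000,0.926)–(4.393,1.000)
cell (4,1): code 0111 → (4.393,1.000)–(5.000,1.312)
cell (4,2): code 1011 → (5.000,2.453)–(4.588,3.000)
cell (4,3): code 0001 → (4.588,3.000)–(4.000,3.805)
cell (5,1): code 0010 → (5.000,1.312)–(5.219,2.000)
cell (5,2): code 0001 → (5.219,2.000)–(5.000,2.453)
total: 16 segments, chained into 1 closed loop(s), length Σ = 10.262471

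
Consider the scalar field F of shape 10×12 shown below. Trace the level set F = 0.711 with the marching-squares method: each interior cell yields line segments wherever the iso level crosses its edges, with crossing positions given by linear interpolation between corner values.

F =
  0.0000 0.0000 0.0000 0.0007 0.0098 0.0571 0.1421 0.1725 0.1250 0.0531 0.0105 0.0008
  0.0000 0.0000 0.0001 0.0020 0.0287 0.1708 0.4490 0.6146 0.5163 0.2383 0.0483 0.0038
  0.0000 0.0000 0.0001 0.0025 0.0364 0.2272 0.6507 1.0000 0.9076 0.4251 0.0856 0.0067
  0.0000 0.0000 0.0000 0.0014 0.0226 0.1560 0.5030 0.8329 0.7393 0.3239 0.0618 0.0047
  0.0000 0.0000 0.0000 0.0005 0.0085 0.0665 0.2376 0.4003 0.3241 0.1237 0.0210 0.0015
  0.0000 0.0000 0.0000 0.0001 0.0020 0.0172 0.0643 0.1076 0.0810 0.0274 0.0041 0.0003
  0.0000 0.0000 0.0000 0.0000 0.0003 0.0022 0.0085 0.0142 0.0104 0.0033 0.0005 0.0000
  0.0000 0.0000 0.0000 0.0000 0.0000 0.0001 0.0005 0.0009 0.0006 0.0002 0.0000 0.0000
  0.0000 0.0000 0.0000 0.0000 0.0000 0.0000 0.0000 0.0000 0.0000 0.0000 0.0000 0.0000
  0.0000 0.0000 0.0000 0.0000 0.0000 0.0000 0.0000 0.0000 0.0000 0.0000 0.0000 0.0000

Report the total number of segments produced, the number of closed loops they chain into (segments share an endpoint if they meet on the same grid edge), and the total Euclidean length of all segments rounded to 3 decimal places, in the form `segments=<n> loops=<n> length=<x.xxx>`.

segments=8 loops=1 length=6.533

cell (1,6): code 0100 → (1.250,7.000)–(2.000,6.173)
cell (1,7): code 1100 → (1.498,8.000)–(1.250,7.000)
cell (1,8): code 1000 → (2.000,8.407)–(1.498,8.000)
cell (2,6): code 0110 → (2.000,6.173)–(3.000,6.630)
cell (2,8): code 1001 → (3.000,8.068)–(2.000,8.407)
cell (3,6): code 0010 → (3.000,6.630)–(3.282,7.000)
cell (3,7): code 0011 → (3.282,7.000)–(3.068,8.000)
cell (3,8): code 0001 → (3.068,8.000)–(3.000,8.068)
total: 8 segments, chained into 1 closed loop(s), length Σ = 6.533129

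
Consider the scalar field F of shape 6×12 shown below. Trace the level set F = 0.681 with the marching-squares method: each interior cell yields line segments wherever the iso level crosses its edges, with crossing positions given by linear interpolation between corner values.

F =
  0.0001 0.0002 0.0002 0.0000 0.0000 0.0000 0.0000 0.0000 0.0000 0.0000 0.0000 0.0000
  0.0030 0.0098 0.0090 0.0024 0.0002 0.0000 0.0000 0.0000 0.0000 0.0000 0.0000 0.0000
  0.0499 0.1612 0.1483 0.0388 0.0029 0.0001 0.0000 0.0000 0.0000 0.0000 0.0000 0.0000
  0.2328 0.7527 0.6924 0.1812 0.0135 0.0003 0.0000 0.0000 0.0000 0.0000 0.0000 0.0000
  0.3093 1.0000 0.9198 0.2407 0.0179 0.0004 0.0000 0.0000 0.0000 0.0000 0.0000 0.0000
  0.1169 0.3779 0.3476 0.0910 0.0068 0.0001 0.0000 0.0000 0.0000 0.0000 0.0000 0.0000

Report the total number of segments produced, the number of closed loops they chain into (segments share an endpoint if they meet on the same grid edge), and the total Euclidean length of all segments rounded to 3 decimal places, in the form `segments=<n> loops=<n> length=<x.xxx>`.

cell (2,0): code 0100 → (2.879,1.000)–(3.000,0.862)
cell (2,1): code 1100 → (2.979,2.000)–(2.879,1.000)
cell (2,2): code 1000 → (3.000,2.022)–(2.979,2.000)
cell (3,0): code 0110 → (3.000,0.862)–(4.000,0.538)
cell (3,2): code 1001 → (4.000,2.352)–(3.000,2.022)
cell (4,0): code 0010 → (4.000,0.538)–(4.513,1.000)
cell (4,1): code 0011 → (4.513,1.000)–(4.417,2.000)
cell (4,2): code 0001 → (4.417,2.000)–(4.000,2.352)
total: 8 segments, chained into 1 closed loop(s), length Σ = 5.563603

segments=8 loops=1 length=5.564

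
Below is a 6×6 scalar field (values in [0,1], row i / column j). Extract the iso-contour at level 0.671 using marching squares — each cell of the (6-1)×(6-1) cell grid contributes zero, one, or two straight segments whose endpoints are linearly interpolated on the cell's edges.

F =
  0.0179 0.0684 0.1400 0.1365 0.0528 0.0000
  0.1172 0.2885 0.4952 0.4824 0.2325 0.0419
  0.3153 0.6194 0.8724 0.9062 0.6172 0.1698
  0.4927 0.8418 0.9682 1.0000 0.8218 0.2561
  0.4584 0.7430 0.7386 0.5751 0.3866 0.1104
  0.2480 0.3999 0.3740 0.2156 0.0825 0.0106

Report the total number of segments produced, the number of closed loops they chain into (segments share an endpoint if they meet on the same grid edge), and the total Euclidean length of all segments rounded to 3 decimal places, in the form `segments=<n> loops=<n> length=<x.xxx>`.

segments=14 loops=1 length=10.232

cell (1,1): code 0100 → (1.466,2.000)–(2.000,1.204)
cell (1,2): code 1100 → (1.445,3.000)–(1.466,2.000)
cell (1,3): code 1000 → (2.000,3.814)–(1.445,3.000)
cell (2,0): code 0100 → (2.232,1.000)–(3.000,0.511)
cell (2,1): code 1110 → (2.000,1.204)–(2.232,1.000)
cell (2,3): code 1101 → (2.263,4.000)–(2.000,3.814)
cell (2,4): code 1000 → (3.000,4.267)–(2.263,4.000)
cell (3,0): code 0110 → (3.000,0.511)–(4.000,0.747)
cell (3,2): code 1011 → (4.000,2.413)–(3.774,3.000)
cell (3,3): code 0011 → (3.774,3.000)–(3.347,4.000)
cell (3,4): code 0001 → (3.347,4.000)–(3.000,4.267)
cell (4,0): code 0010 → (4.000,0.747)–(4.210,1.000)
cell (4,1): code 0011 → (4.210,1.000)–(4.185,2.000)
cell (4,2): code 0001 → (4.185,2.000)–(4.000,2.413)
total: 14 segments, chained into 1 closed loop(s), length Σ = 10.232227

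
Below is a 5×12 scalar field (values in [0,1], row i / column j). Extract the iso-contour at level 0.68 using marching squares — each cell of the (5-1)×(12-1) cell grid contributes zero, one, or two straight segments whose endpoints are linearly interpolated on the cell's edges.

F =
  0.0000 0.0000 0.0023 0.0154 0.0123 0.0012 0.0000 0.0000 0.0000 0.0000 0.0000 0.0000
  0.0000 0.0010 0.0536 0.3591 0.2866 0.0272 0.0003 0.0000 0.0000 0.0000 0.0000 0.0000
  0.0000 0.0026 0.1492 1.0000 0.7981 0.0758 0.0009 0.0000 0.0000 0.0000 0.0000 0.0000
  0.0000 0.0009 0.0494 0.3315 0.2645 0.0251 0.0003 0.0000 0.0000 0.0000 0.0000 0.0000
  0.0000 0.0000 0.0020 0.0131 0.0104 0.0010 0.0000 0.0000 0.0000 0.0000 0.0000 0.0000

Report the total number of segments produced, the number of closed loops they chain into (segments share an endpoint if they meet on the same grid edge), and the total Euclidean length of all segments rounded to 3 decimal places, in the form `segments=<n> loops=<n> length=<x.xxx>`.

cell (1,2): code 0100 → (1.501,3.000)–(2.000,2.624)
cell (1,3): code 1100 → (1.769,4.000)–(1.501,3.000)
cell (1,4): code 1000 → (2.000,4.164)–(1.769,4.000)
cell (2,2): code 0010 → (2.000,2.624)–(2.479,3.000)
cell (2,3): code 0011 → (2.479,3.000)–(2.221,4.000)
cell (2,4): code 0001 → (2.221,4.000)–(2.000,4.164)
total: 6 segments, chained into 1 closed loop(s), length Σ = 3.859953

segments=6 loops=1 length=3.860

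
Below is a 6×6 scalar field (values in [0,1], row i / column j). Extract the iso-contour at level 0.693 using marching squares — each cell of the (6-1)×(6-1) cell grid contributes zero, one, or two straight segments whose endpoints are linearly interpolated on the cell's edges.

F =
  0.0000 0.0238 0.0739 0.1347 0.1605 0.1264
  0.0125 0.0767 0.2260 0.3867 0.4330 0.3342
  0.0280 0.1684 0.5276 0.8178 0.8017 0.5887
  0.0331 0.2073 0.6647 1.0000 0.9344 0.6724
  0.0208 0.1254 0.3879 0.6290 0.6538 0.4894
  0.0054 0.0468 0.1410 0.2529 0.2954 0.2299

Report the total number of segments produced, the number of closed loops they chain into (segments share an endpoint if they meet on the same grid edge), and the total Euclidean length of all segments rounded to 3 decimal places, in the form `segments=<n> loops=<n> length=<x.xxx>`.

segments=8 loops=1 length=7.796

cell (1,2): code 0100 → (1.711,3.000)–(2.000,2.570)
cell (1,3): code 1100 → (1.705,4.000)–(1.711,3.000)
cell (1,4): code 1000 → (2.000,4.510)–(1.705,4.000)
cell (2,2): code 0110 → (2.000,2.570)–(3.000,2.084)
cell (2,4): code 1001 → (3.000,4.921)–(2.000,4.510)
cell (3,2): code 0010 → (3.000,2.084)–(3.827,3.000)
cell (3,3): code 0011 → (3.827,3.000)–(3.860,4.000)
cell (3,4): code 0001 → (3.860,4.000)–(3.000,4.921)
total: 8 segments, chained into 1 closed loop(s), length Σ = 7.795857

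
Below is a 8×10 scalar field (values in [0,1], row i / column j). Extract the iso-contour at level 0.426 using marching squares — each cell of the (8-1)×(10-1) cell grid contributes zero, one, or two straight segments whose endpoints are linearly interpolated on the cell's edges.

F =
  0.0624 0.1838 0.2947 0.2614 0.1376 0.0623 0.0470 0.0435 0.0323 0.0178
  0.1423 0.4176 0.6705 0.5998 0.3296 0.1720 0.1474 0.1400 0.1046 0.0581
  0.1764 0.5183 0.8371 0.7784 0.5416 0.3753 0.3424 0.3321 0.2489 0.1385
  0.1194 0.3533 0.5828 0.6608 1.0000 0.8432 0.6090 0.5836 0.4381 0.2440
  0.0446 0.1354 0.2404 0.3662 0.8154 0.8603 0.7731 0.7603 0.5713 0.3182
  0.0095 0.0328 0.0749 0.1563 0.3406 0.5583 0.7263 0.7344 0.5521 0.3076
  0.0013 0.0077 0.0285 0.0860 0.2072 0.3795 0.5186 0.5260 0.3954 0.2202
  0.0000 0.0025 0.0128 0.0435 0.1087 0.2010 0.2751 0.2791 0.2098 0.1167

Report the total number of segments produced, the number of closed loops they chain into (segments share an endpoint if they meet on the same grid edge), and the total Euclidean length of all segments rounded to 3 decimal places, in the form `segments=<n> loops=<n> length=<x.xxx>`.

cell (0,1): code 0100 → (0.349,2.000)–(1.000,1.033)
cell (0,2): code 1100 → (0.486,3.000)–(0.349,2.000)
cell (0,3): code 1000 → (1.000,3.643)–(0.486,3.000)
cell (1,0): code 0100 → (1.083,1.000)–(2.000,0.730)
cell (1,1): code 1110 → (1.000,1.033)–(1.083,1.000)
cell (1,3): code 1101 → (1.455,4.000)–(1.000,3.643)
cell (1,4): code 1000 → (2.000,4.695)–(1.455,4.000)
cell (2,0): code 0010 → (2.000,0.730)–(2.559,1.000)
cell (2,1): code 0111 → (2.559,1.000)–(3.000,1.317)
cell (2,4): code 1101 → (2.108,5.000)–(2.000,4.695)
cell (2,5): code 1100 → (2.314,6.000)–(2.108,5.000)
cell (2,6): code 1100 → (2.373,7.000)–(2.314,6.000)
cell (2,7): code 1100 → (2.936,8.000)–(2.373,7.000)
cell (2,8): code 1000 → (3.000,8.062)–(2.936,8.000)
cell (3,1): code 0010 → (3.000,1.317)–(3.458,2.000)
cell (3,2): code 0011 → (3.458,2.000)–(3.797,3.000)
cell (3,3): code 0111 → (3.797,3.000)–(4.000,3.133)
cell (3,8): code 1001 → (4.000,8.574)–(3.000,8.062)
cell (4,3): code 0010 → (4.000,3.133)–(4.820,4.000)
cell (4,4): code 0111 → (4.820,4.000)–(5.000,4.392)
cell (4,8): code 1001 → (5.000,8.516)–(4.000,8.574)
cell (5,4): code 0010 → (5.000,4.392)–(5.740,5.000)
cell (5,5): code 0111 → (5.740,5.000)–(6.000,5.334)
cell (5,7): code 1011 → (6.000,7.766)–(5.805,8.000)
cell (5,8): code 0001 → (5.805,8.000)–(5.000,8.516)
cell (6,5): code 0010 → (6.000,5.334)–(6.380,6.000)
cell (6,6): code 0011 → (6.380,6.000)–(6.405,7.000)
cell (6,7): code 0001 → (6.405,7.000)–(6.000,7.766)
total: 28 segments, chained into 1 closed loop(s), length Σ = 21.397424

segments=28 loops=1 length=21.397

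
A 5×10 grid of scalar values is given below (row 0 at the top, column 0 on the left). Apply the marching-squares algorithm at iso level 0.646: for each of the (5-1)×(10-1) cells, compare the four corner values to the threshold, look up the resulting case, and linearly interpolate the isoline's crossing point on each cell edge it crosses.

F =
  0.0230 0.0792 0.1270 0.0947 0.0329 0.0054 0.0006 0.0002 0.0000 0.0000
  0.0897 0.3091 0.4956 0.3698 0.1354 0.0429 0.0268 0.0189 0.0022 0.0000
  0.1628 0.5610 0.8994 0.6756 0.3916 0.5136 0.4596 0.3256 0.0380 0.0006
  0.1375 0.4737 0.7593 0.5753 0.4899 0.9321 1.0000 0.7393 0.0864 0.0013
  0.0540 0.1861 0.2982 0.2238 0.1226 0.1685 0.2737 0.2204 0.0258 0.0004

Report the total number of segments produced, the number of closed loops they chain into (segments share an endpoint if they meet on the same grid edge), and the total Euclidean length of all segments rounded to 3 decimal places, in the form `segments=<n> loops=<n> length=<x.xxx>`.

segments=16 loops=2 length=11.884

cell (1,1): code 0100 → (1.372,2.000)–(2.000,1.251)
cell (1,2): code 1100 → (1.903,3.000)–(1.372,2.000)
cell (1,3): code 1000 → (2.000,3.104)–(1.903,3.000)
cell (2,1): code 0110 → (2.000,1.251)–(3.000,1.603)
cell (2,2): code 1011 → (3.000,2.616)–(2.295,3.000)
cell (2,3): code 0001 → (2.295,3.000)–(2.000,3.104)
cell (2,4): code 0100 → (2.316,5.000)–(3.000,4.353)
cell (2,5): code 1100 → (2.345,6.000)–(2.316,5.000)
cell (2,6): code 1100 → (2.774,7.000)–(2.345,6.000)
cell (2,7): code 1000 → (3.000,7.143)–(2.774,7.000)
cell (3,1): code 0010 → (3.000,1.603)–(3.246,2.000)
cell (3,2): code 0001 → (3.246,2.000)–(3.000,2.616)
cell (3,4): code 0010 → (3.000,4.353)–(3.375,5.000)
cell (3,5): code 0011 → (3.375,5.000)–(3.487,6.000)
cell (3,6): code 0011 → (3.487,6.000)–(3.180,7.000)
cell (3,7): code 0001 → (3.180,7.000)–(3.000,7.143)
total: 16 segments, chained into 2 closed loop(s), length Σ = 11.883838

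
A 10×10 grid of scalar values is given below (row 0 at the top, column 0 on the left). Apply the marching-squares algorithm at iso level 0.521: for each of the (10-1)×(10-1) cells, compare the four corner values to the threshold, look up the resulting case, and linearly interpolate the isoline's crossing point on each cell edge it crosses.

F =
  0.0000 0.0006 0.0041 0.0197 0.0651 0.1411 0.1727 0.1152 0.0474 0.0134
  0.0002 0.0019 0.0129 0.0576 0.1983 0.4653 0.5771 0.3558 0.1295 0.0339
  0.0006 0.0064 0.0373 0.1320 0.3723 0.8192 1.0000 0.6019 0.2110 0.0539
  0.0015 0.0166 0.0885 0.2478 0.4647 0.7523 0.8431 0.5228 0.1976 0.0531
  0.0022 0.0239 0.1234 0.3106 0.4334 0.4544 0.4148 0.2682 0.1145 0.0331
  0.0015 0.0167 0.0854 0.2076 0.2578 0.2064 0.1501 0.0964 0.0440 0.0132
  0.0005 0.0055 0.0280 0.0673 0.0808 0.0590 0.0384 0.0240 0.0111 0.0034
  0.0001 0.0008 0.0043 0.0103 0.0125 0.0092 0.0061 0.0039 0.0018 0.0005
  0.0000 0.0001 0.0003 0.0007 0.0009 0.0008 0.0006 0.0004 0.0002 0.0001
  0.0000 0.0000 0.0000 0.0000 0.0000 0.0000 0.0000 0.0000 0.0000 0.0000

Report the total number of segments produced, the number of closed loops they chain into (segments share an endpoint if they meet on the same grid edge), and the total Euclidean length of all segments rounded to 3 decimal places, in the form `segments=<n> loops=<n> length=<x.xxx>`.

cell (0,5): code 0100 → (0.861,6.000)–(1.000,5.498)
cell (0,6): code 1000 → (1.000,6.254)–(0.861,6.000)
cell (1,4): code 0100 → (1.157,5.000)–(2.000,4.333)
cell (1,5): code 1110 → (1.000,5.498)–(1.157,5.000)
cell (1,6): code 1101 → (1.671,7.000)–(1.000,6.254)
cell (1,7): code 1000 → (2.000,7.207)–(1.671,7.000)
cell (2,4): code 0110 → (2.000,4.333)–(3.000,4.196)
cell (2,7): code 1001 → (3.000,7.006)–(2.000,7.207)
cell (3,4): code 0010 → (3.000,4.196)–(3.776,5.000)
cell (3,5): code 0011 → (3.776,5.000)–(3.752,6.000)
cell (3,6): code 0011 → (3.752,6.000)–(3.007,7.000)
cell (3,7): code 0001 → (3.007,7.000)–(3.000,7.006)
total: 12 segments, chained into 1 closed loop(s), length Σ = 9.202831

segments=12 loops=1 length=9.203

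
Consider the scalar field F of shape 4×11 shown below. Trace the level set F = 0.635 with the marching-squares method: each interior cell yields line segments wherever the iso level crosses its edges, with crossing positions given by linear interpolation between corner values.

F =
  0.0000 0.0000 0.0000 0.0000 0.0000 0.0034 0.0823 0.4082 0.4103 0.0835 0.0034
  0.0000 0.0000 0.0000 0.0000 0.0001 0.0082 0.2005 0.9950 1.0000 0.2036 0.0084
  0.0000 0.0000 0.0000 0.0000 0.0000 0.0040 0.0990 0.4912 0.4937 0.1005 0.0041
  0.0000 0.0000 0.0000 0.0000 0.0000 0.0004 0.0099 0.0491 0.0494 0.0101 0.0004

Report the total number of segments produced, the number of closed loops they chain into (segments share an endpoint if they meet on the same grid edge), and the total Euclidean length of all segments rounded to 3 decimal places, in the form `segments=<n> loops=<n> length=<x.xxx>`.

cell (0,6): code 0100 → (0.387,7.000)–(1.000,6.547)
cell (0,7): code 1100 → (0.381,8.000)–(0.387,7.000)
cell (0,8): code 1000 → (1.000,8.458)–(0.381,8.000)
cell (1,6): code 0010 → (1.000,6.547)–(1.715,7.000)
cell (1,7): code 0011 → (1.715,7.000)–(1.721,8.000)
cell (1,8): code 0001 → (1.721,8.000)–(1.000,8.458)
total: 6 segments, chained into 1 closed loop(s), length Σ = 5.233280

segments=6 loops=1 length=5.233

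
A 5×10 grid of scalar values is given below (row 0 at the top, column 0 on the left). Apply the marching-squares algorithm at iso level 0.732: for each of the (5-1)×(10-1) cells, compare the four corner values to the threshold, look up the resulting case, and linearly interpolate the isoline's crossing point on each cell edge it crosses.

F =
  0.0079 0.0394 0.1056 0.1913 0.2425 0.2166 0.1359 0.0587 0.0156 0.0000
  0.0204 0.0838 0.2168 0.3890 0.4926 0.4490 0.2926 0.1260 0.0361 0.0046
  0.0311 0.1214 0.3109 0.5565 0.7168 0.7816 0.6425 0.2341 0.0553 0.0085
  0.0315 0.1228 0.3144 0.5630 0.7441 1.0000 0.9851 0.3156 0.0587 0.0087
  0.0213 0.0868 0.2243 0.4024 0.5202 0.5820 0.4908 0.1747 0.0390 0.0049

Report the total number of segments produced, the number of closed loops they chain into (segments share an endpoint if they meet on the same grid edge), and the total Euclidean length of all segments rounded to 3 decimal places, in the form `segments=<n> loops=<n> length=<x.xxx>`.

cell (1,4): code 0100 → (1.851,5.000)–(2.000,4.235)
cell (1,5): code 1000 → (2.000,5.357)–(1.851,5.000)
cell (2,3): code 0100 → (2.557,4.000)–(3.000,3.933)
cell (2,4): code 1110 → (2.000,4.235)–(2.557,4.000)
cell (2,5): code 1101 → (2.261,6.000)–(2.000,5.357)
cell (2,6): code 1000 → (3.000,6.378)–(2.261,6.000)
cell (3,3): code 0010 → (3.000,3.933)–(3.054,4.000)
cell (3,4): code 0011 → (3.054,4.000)–(3.641,5.000)
cell (3,5): code 0011 → (3.641,5.000)–(3.512,6.000)
cell (3,6): code 0001 → (3.512,6.000)–(3.000,6.378)
total: 10 segments, chained into 1 closed loop(s), length Σ = 6.633354

segments=10 loops=1 length=6.633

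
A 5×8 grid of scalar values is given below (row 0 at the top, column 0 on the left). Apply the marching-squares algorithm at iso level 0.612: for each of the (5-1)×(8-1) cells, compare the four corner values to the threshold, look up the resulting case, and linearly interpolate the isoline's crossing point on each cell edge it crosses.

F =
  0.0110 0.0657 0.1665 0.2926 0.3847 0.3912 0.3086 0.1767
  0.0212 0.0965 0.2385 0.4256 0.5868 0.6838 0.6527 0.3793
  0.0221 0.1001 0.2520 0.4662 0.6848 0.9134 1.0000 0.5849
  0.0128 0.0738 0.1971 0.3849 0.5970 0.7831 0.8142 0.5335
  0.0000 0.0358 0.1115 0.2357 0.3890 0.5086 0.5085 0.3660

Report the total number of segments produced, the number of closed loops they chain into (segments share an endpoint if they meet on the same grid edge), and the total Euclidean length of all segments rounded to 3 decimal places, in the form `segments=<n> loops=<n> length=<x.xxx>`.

segments=12 loops=1 length=9.624

cell (0,4): code 0100 → (0.755,5.000)–(1.000,4.260)
cell (0,5): code 1100 → (0.882,6.000)–(0.755,5.000)
cell (0,6): code 1000 → (1.000,6.149)–(0.882,6.000)
cell (1,3): code 0100 → (1.257,4.000)–(2.000,3.667)
cell (1,4): code 1110 → (1.000,4.260)–(1.257,4.000)
cell (1,6): code 1001 → (2.000,6.935)–(1.000,6.149)
cell (2,3): code 0010 → (2.000,3.667)–(2.829,4.000)
cell (2,4): code 0111 → (2.829,4.000)–(3.000,4.081)
cell (2,6): code 1001 → (3.000,6.720)–(2.000,6.935)
cell (3,4): code 0010 → (3.000,4.081)–(3.623,5.000)
cell (3,5): code 0011 → (3.623,5.000)–(3.661,6.000)
cell (3,6): code 0001 → (3.661,6.000)–(3.000,6.720)
total: 12 segments, chained into 1 closed loop(s), length Σ = 9.624066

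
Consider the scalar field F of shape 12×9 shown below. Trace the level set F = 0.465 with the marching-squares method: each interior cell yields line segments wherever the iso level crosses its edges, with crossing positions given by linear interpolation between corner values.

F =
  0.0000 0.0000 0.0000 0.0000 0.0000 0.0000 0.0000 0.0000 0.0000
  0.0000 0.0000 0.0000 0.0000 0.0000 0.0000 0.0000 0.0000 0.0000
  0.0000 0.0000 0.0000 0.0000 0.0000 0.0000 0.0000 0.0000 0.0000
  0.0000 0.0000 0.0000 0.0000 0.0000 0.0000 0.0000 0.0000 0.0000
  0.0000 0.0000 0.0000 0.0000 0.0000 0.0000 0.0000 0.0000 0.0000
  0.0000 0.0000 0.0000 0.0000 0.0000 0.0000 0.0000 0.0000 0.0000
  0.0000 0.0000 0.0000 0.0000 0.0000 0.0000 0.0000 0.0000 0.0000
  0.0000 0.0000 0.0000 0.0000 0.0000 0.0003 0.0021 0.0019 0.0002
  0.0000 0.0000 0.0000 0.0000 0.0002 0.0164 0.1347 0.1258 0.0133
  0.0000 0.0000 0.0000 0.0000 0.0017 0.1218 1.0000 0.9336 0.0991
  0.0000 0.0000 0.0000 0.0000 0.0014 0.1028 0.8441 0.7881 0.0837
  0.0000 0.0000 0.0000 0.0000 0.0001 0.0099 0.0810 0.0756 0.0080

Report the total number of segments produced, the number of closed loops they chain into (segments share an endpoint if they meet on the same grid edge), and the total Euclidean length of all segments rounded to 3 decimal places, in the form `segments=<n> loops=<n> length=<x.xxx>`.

cell (8,5): code 0100 → (8.382,6.000)–(9.000,5.391)
cell (8,6): code 1100 → (8.420,7.000)–(8.382,6.000)
cell (8,7): code 1000 → (9.000,7.562)–(8.420,7.000)
cell (9,5): code 0110 → (9.000,5.391)–(10.000,5.489)
cell (9,7): code 1001 → (10.000,7.459)–(9.000,7.562)
cell (10,5): code 0010 → (10.000,5.489)–(10.497,6.000)
cell (10,6): code 0011 → (10.497,6.000)–(10.453,7.000)
cell (10,7): code 0001 → (10.453,7.000)–(10.000,7.459)
total: 8 segments, chained into 1 closed loop(s), length Σ = 7.045036

segments=8 loops=1 length=7.045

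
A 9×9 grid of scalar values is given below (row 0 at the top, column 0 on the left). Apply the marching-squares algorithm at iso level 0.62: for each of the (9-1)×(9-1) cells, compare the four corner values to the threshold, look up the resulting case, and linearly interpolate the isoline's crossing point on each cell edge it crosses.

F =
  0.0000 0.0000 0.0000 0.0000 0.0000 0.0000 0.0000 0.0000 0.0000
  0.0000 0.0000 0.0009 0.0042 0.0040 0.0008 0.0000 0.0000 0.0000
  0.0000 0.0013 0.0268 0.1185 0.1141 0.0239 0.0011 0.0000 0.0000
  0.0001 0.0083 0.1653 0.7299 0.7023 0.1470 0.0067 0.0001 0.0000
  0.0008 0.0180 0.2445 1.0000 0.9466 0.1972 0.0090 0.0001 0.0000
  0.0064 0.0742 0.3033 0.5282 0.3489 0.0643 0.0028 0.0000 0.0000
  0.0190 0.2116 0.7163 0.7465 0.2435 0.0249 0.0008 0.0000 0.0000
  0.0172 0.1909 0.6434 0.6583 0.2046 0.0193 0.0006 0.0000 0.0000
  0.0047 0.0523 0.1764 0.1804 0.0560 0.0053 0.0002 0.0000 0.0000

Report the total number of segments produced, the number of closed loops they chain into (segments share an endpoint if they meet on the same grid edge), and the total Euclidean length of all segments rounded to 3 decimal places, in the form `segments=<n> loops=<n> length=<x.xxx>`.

segments=16 loops=2 length=11.442

cell (2,2): code 0100 → (2.820,3.000)–(3.000,2.805)
cell (2,3): code 1100 → (2.860,4.000)–(2.820,3.000)
cell (2,4): code 1000 → (3.000,4.148)–(2.860,4.000)
cell (3,2): code 0110 → (3.000,2.805)–(4.000,2.497)
cell (3,4): code 1001 → (4.000,4.436)–(3.000,4.148)
cell (4,2): code 0010 → (4.000,2.497)–(4.805,3.000)
cell (4,3): code 0011 → (4.805,3.000)–(4.546,4.000)
cell (4,4): code 0001 → (4.546,4.000)–(4.000,4.436)
cell (5,1): code 0100 → (5.767,2.000)–(6.000,1.809)
cell (5,2): code 1100 → (5.421,3.000)–(5.767,2.000)
cell (5,3): code 1000 → (6.000,3.251)–(5.421,3.000)
cell (6,1): code 0110 → (6.000,1.809)–(7.000,1.948)
cell (6,3): code 1001 → (7.000,3.084)–(6.000,3.251)
cell (7,1): code 0010 → (7.000,1.948)–(7.050,2.000)
cell (7,2): code 0011 → (7.050,2.000)–(7.080,3.000)
cell (7,3): code 0001 → (7.080,3.000)–(7.000,3.084)
total: 16 segments, chained into 2 closed loop(s), length Σ = 11.441672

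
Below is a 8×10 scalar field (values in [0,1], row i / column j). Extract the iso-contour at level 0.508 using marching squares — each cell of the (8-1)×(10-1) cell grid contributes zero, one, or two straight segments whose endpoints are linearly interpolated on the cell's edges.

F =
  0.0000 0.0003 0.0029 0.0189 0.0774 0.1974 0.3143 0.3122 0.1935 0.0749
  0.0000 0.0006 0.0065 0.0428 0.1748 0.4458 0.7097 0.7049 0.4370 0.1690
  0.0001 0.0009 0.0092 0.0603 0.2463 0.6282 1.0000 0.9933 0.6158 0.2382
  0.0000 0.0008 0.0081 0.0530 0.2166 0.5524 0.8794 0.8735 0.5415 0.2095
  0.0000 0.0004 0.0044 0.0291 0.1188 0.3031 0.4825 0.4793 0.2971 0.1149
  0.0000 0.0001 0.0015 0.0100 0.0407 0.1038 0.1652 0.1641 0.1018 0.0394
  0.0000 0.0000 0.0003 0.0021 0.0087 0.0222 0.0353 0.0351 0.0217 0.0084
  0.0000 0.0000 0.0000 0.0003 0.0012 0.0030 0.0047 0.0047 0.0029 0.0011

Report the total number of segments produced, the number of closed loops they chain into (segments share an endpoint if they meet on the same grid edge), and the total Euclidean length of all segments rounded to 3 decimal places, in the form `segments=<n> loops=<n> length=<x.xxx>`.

cell (0,5): code 0100 → (0.490,6.000)–(1.000,5.236)
cell (0,6): code 1100 → (0.499,7.000)–(0.490,6.000)
cell (0,7): code 1000 → (1.000,7.735)–(0.499,7.000)
cell (1,4): code 0100 → (1.341,5.000)–(2.000,4.685)
cell (1,5): code 1110 → (1.000,5.236)–(1.341,5.000)
cell (1,7): code 1101 → (1.397,8.000)–(1.000,7.735)
cell (1,8): code 1000 → (2.000,8.285)–(1.397,8.000)
cell (2,4): code 0110 → (2.000,4.685)–(3.000,4.868)
cell (2,8): code 1001 → (3.000,8.101)–(2.000,8.285)
cell (3,4): code 0010 → (3.000,4.868)–(3.178,5.000)
cell (3,5): code 0011 → (3.178,5.000)–(3.936,6.000)
cell (3,6): code 0011 → (3.936,6.000)–(3.927,7.000)
cell (3,7): code 0011 → (3.927,7.000)–(3.137,8.000)
cell (3,8): code 0001 → (3.137,8.000)–(3.000,8.101)
total: 14 segments, chained into 1 closed loop(s), length Σ = 11.052534

segments=14 loops=1 length=11.053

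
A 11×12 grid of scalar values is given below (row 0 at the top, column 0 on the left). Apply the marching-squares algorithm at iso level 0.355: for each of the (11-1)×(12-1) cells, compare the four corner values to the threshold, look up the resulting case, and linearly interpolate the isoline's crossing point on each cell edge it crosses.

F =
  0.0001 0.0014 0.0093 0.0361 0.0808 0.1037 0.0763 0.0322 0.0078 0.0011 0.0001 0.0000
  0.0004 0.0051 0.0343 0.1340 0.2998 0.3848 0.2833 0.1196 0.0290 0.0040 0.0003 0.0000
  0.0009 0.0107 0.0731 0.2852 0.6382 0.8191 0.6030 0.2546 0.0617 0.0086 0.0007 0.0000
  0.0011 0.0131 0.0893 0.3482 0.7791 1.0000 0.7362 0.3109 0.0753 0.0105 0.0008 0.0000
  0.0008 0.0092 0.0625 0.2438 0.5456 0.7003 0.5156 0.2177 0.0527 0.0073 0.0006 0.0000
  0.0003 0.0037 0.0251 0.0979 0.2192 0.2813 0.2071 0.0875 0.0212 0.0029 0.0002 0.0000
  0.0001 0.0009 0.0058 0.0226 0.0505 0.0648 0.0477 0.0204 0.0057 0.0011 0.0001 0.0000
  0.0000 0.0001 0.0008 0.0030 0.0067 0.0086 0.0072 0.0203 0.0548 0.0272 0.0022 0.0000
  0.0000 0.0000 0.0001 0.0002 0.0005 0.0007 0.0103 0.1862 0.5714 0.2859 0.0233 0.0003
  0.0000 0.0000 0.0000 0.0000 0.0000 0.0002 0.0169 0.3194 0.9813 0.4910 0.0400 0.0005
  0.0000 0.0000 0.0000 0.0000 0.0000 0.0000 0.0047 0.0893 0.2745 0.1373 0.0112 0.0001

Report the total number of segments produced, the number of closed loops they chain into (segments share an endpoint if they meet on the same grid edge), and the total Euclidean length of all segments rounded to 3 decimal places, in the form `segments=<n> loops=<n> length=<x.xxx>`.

cell (0,4): code 0100 → (0.894,5.000)–(1.000,4.649)
cell (0,5): code 1000 → (1.000,5.294)–(0.894,5.000)
cell (1,3): code 0100 → (1.163,4.000)–(2.000,3.198)
cell (1,4): code 1110 → (1.000,4.649)–(1.163,4.000)
cell (1,5): code 1101 → (1.224,6.000)–(1.000,5.294)
cell (1,6): code 1000 → (2.000,6.712)–(1.224,6.000)
cell (2,3): code 0110 → (2.000,3.198)–(3.000,3.016)
cell (2,6): code 1001 → (3.000,6.896)–(2.000,6.712)
cell (3,3): code 0110 → (3.000,3.016)–(4.000,3.368)
cell (3,6): code 1001 → (4.000,6.539)–(3.000,6.896)
cell (4,3): code 0010 → (4.000,3.368)–(4.584,4.000)
cell (4,4): code 0011 → (4.584,4.000)–(4.824,5.000)
cell (4,5): code 0011 → (4.824,5.000)–(4.521,6.000)
cell (4,6): code 0001 → (4.521,6.000)–(4.000,6.539)
cell (7,7): code 0100 → (7.581,8.000)–(8.000,7.438)
cell (7,8): code 1000 → (8.000,8.758)–(7.581,8.000)
cell (8,7): code 0110 → (8.000,7.438)–(9.000,7.054)
cell (8,8): code 1101 → (8.337,9.000)–(8.000,8.758)
cell (8,9): code 1000 → (9.000,9.302)–(8.337,9.000)
cell (9,7): code 0010 → (9.000,7.054)–(9.886,8.000)
cell (9,8): code 0011 → (9.886,8.000)–(9.385,9.000)
cell (9,9): code 0001 → (9.385,9.000)–(9.000,9.302)
total: 22 segments, chained into 2 closed loop(s), length Σ = 18.825033

segments=22 loops=2 length=18.825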